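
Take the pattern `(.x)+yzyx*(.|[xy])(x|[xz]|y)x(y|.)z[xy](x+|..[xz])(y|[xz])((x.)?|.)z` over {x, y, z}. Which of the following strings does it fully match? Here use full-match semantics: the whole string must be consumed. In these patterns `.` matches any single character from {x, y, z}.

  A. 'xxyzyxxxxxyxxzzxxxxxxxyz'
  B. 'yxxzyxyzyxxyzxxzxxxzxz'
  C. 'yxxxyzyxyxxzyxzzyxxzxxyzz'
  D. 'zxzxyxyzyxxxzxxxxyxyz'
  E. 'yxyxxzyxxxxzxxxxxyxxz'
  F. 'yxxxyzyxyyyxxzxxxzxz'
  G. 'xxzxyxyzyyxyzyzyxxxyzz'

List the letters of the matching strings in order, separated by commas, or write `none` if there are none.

A → match
B → no match
C → no match
D → no match
E → no match
F → no match
G → no match

A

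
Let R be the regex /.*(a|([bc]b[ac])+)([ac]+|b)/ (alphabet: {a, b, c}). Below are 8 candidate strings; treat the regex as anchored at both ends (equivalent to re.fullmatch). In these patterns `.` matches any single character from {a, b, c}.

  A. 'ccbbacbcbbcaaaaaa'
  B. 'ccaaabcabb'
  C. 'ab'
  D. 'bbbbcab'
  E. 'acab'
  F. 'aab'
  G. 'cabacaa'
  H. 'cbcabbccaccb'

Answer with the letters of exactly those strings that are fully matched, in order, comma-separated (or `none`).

A → match
B → no match
C → match
D → match
E → match
F → match
G → match
H → no match

A, C, D, E, F, G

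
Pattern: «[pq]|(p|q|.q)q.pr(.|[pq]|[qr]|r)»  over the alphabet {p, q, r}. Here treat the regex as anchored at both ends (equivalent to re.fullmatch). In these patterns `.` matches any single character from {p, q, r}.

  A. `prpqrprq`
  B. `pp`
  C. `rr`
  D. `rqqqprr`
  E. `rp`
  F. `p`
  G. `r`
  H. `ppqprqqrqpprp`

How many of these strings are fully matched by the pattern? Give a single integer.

A → no match
B → no match
C → no match
D → match
E → no match
F → match
G → no match
H → no match
Total matched: 2

2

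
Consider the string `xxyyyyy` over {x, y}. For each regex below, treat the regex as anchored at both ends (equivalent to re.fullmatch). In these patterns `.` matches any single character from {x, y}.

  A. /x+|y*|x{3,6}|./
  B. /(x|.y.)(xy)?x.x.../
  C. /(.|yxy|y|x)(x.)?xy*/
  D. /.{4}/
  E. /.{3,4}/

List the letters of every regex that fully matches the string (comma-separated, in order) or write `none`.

A → no match
B → no match
C → match
D → no match
E → no match

C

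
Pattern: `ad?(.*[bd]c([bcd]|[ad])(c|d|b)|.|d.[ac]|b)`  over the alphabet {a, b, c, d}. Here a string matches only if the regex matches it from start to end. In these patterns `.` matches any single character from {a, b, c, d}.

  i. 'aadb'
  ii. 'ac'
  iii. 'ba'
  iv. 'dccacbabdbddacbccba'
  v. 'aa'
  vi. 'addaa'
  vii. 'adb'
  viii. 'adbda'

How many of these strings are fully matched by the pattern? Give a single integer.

4

i → no match
ii → match
iii → no match — must start with 'a'
iv → no match — must start with 'a'
v → match
vi → match
vii → match
viii → no match
Total matched: 4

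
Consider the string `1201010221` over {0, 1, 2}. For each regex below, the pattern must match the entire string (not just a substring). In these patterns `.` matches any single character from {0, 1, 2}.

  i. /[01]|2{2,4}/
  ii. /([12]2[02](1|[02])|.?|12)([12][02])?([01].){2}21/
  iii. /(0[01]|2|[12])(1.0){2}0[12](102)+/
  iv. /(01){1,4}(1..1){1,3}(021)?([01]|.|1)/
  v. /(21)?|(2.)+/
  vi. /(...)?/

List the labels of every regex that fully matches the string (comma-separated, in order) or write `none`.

i → no match
ii → match
iii → no match — must end with `102`
iv → no match — must start with `01`
v → no match
vi → no match

ii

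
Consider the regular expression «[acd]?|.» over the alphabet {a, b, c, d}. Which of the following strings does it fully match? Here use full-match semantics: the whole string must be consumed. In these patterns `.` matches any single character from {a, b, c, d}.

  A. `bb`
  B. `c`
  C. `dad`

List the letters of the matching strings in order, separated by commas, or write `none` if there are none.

B

A → no match
B → match
C → no match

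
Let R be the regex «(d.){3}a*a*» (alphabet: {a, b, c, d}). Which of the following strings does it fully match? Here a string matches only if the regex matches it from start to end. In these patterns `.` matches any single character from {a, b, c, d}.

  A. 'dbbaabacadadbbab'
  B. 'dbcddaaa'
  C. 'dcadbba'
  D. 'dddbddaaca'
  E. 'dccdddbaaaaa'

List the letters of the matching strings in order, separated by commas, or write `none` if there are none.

none

A → no match
B → no match
C → no match
D → no match
E → no match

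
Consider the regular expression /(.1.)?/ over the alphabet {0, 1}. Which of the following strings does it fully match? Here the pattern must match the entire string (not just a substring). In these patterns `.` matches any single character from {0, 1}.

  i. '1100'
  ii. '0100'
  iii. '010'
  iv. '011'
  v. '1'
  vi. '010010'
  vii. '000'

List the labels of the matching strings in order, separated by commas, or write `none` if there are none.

iii, iv

i → no match
ii → no match
iii → match
iv → match
v → no match
vi → no match
vii → no match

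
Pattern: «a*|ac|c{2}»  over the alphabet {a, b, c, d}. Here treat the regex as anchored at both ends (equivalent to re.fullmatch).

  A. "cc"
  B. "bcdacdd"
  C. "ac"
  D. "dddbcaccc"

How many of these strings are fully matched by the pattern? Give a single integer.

A → match
B → no match
C → match
D → no match
Total matched: 2

2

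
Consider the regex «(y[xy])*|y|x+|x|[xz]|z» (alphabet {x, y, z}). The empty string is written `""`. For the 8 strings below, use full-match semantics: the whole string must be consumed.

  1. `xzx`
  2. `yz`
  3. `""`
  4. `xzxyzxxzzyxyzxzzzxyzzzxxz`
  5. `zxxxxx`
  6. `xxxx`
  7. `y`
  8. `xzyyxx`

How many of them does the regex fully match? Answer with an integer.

1. `xzx` → no match
2. `yz` → no match
3. `""` → match
4 → no match
5. `zxxxxx` → no match
6. `xxxx` → match
7. `y` → match
8. `xzyyxx` → no match
Total matched: 3

3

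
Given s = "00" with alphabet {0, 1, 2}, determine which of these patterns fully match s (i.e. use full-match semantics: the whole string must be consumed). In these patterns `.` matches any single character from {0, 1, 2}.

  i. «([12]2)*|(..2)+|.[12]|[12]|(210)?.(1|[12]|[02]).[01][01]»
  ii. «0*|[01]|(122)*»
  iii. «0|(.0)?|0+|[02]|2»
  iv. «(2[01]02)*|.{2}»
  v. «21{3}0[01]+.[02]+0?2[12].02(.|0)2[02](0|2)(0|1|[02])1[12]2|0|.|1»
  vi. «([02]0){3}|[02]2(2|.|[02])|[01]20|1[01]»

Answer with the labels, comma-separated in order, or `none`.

ii, iii, iv

i → no match
ii → match
iii → match
iv → match
v → no match
vi → no match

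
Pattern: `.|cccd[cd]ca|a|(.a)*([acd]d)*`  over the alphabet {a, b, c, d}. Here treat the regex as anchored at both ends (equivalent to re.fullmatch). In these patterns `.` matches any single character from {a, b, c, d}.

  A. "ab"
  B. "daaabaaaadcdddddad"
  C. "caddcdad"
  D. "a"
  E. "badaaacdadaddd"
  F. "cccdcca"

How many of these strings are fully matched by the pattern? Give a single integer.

A → no match
B → match
C → match
D → match
E → match
F → match
Total matched: 5

5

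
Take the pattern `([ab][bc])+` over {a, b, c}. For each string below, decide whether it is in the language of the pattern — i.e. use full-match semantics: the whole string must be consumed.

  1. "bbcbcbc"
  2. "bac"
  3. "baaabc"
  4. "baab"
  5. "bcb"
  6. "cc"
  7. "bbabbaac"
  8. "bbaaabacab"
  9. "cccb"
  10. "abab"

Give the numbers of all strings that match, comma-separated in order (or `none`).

1. "bbcbcbc" → no match
2. "bac" → no match
3. "baaabc" → no match
4. "baab" → no match
5. "bcb" → no match
6. "cc" → no match
7. "bbabbaac" → no match
8. "bbaaabacab" → no match
9. "cccb" → no match
10. "abab" → match

10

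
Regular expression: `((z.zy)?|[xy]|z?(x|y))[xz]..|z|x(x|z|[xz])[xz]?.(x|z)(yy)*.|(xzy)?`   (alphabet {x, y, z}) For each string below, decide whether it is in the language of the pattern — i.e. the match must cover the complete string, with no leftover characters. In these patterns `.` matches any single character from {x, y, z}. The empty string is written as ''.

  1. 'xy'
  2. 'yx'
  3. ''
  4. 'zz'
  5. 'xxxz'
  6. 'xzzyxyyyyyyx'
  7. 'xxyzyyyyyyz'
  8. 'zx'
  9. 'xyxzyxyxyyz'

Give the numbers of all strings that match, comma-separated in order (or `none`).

3, 5, 6, 7

1 → no match
2 → no match
3 → match
4 → no match
5 → match
6 → match
7 → match
8 → no match
9 → no match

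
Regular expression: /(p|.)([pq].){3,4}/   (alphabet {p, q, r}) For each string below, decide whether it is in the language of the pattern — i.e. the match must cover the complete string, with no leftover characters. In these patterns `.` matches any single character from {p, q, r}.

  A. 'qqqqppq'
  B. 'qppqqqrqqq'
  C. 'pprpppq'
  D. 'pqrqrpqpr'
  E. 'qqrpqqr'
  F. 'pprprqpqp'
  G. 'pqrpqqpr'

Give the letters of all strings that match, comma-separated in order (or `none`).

A → match
B → no match
C → match
D → match
E → match
F → match
G → no match

A, C, D, E, F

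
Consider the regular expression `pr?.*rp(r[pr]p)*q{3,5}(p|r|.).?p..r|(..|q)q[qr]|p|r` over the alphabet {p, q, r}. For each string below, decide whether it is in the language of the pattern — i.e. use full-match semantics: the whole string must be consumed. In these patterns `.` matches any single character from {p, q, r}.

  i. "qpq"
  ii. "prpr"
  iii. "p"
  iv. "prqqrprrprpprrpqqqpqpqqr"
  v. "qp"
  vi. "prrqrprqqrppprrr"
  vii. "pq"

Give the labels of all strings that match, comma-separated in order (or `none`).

iii, iv

i → no match
ii → no match
iii → match
iv → match
v → no match
vi → no match
vii → no match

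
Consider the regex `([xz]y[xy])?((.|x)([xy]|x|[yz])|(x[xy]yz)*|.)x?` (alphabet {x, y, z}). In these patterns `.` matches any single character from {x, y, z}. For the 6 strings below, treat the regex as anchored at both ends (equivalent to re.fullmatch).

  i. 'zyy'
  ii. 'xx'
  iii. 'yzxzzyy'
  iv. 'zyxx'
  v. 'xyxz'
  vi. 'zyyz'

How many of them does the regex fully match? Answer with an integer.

i → match
ii → match
iii → no match
iv → match
v → match
vi → match
Total matched: 5

5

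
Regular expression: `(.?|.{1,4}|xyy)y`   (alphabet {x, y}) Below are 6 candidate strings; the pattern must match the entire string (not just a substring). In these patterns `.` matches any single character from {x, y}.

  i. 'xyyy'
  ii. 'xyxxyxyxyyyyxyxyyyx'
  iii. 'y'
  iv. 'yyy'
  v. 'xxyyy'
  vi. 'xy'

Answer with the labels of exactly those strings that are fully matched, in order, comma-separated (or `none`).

i. 'xyyy' → match
ii → no match — must end with 'y'
iii. 'y' → match
iv. 'yyy' → match
v. 'xxyyy' → match
vi. 'xy' → match

i, iii, iv, v, vi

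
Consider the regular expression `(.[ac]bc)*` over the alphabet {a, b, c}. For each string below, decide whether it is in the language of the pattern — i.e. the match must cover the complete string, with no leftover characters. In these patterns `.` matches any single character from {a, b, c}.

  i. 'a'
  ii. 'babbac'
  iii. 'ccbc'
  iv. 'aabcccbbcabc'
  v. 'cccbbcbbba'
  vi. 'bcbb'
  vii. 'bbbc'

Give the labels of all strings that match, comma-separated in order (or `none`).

i → no match
ii → no match
iii → match
iv → no match
v → no match
vi → no match
vii → no match

iii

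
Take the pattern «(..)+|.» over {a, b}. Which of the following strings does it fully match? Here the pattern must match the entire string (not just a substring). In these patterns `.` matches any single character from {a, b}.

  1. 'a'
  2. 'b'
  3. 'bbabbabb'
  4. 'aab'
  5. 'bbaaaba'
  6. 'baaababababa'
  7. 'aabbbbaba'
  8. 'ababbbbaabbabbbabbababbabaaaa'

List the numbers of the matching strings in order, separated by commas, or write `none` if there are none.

1, 2, 3, 6

1 → match
2 → match
3 → match
4 → no match
5 → no match
6 → match
7 → no match
8 → no match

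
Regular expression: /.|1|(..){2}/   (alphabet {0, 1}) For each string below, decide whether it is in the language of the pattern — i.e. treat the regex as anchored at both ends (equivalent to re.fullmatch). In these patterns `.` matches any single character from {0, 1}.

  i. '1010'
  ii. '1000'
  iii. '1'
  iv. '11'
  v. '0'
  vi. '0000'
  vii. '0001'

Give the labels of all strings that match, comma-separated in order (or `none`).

i → match
ii → match
iii → match
iv → no match
v → match
vi → match
vii → match

i, ii, iii, v, vi, vii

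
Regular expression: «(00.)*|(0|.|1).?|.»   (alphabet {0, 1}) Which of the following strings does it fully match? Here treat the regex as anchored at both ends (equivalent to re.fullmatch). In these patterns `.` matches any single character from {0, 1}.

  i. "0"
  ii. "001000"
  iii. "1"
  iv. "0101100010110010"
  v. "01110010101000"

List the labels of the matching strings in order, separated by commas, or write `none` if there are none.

i, ii, iii

i → match
ii → match
iii → match
iv → no match
v → no match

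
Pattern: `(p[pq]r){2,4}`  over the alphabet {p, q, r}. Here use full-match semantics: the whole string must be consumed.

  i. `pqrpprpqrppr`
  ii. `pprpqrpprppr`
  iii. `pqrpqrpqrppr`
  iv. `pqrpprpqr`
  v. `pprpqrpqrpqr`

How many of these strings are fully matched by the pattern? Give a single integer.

5

i → match
ii → match
iii → match
iv → match
v → match
Total matched: 5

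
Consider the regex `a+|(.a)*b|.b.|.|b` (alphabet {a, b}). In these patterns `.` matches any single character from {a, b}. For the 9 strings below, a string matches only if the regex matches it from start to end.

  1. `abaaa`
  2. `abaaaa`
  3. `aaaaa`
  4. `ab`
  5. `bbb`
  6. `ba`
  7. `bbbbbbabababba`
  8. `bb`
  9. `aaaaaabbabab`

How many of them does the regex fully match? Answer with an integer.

1. `abaaa` → no match
2. `abaaaa` → no match
3. `aaaaa` → match
4. `ab` → no match
5. `bbb` → match
6. `ba` → no match
7 → no match
8. `bb` → no match
9. `aaaaaabbabab` → no match
Total matched: 2

2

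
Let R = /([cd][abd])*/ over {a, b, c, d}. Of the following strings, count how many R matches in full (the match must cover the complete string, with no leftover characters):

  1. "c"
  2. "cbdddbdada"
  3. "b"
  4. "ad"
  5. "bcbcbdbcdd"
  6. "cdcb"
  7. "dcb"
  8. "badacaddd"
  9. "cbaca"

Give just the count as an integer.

2

1. "c" → no match
2. "cbdddbdada" → match
3. "b" → no match
4. "ad" → no match
5. "bcbcbdbcdd" → no match
6. "cdcb" → match
7. "dcb" → no match
8. "badacaddd" → no match
9. "cbaca" → no match
Total matched: 2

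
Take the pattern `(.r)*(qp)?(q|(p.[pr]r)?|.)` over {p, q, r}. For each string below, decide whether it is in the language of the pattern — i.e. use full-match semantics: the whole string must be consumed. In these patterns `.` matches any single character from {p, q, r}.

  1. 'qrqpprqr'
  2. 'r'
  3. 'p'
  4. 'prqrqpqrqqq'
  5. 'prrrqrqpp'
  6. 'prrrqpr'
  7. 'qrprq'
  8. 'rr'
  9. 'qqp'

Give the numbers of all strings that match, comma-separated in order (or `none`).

2, 3, 5, 6, 7, 8

1 → no match
2 → match
3 → match
4 → no match
5 → match
6 → match
7 → match
8 → match
9 → no match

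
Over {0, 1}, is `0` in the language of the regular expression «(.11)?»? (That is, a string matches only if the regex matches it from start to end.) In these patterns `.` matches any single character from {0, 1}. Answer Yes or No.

No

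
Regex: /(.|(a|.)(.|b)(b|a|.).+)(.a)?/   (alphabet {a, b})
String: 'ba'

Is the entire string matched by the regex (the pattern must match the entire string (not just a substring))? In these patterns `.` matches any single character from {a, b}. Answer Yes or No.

No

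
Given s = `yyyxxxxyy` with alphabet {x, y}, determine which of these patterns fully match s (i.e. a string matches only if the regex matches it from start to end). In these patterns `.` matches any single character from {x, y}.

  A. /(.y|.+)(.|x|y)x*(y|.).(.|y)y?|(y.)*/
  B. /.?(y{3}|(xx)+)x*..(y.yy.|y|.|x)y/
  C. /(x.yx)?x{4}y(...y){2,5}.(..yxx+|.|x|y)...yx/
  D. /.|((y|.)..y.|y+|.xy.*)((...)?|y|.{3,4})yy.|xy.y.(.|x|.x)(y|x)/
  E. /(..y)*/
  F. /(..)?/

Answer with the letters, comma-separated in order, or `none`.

A → match
B → match
C → no match — must end with `yx`
D → no match
E → no match
F → no match

A, B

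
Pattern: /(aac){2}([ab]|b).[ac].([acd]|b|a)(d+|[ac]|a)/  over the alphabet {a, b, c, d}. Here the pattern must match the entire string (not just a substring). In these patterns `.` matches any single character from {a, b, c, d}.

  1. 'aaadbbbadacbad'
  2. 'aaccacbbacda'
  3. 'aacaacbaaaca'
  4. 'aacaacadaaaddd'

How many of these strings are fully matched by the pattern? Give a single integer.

1 → no match — must start with 'aac'
2 → no match
3 → match
4 → match
Total matched: 2

2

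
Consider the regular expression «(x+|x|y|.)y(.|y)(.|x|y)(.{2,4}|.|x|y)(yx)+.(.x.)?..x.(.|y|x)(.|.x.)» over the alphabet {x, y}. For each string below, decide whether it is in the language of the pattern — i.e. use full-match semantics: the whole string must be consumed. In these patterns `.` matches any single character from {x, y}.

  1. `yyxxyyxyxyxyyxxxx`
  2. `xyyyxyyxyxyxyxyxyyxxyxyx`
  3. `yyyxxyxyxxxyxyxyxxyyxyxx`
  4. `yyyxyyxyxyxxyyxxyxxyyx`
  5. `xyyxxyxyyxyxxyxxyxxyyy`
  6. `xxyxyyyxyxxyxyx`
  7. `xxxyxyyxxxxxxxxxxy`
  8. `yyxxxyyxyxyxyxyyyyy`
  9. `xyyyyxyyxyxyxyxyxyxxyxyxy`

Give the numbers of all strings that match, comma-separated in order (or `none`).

5

1 → no match
2 → no match
3 → no match
4 → no match
5 → match
6 → no match
7 → no match
8 → no match
9 → no match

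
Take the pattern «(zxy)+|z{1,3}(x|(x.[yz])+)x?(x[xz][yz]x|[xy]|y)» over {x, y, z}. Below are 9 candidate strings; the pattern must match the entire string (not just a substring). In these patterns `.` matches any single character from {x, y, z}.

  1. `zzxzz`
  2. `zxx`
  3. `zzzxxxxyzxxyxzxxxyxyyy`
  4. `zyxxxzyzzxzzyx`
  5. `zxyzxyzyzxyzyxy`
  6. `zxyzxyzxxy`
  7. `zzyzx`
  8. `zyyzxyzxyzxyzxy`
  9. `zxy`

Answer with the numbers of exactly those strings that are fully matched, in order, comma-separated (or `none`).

1. `zzxzz` → no match
2. `zxx` → match
3 → no match
4 → no match
5 → no match
6. `zxyzxyzxxy` → no match
7. `zzyzx` → no match
8 → no match
9. `zxy` → match

2, 9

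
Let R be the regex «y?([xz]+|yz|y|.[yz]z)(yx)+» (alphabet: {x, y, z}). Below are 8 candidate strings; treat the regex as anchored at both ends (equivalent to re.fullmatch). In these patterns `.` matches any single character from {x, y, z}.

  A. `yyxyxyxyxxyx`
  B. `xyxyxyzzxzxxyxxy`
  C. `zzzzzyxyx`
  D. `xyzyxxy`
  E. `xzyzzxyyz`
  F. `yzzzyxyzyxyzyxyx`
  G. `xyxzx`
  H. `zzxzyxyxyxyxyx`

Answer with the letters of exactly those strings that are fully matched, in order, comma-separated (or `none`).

A → no match
B → no match — must end with `yx`
C → match
D → no match — must end with `yx`
E → no match — must end with `yx`
F → no match
G → no match — must end with `yx`
H → match

C, H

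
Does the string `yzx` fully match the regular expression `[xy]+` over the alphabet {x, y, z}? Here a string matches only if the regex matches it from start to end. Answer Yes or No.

No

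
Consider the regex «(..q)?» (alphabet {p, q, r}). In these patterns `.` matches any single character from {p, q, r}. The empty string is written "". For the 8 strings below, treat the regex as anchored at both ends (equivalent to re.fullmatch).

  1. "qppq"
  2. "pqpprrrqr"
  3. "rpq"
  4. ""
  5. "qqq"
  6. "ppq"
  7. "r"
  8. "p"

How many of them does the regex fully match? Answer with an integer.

1 → no match
2 → no match
3 → match
4 → match
5 → match
6 → match
7 → no match
8 → no match
Total matched: 4

4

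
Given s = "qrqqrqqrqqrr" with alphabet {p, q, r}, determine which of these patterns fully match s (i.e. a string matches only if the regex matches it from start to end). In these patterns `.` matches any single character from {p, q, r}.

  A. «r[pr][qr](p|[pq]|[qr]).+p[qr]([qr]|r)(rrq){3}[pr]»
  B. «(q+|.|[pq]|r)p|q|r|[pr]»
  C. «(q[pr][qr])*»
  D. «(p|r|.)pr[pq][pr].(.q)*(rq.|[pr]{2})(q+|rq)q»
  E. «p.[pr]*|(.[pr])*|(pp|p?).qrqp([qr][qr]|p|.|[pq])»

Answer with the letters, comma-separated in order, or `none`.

C

A → no match — must start with "r"
B → no match
C → match
D → no match — must end with "q"
E → no match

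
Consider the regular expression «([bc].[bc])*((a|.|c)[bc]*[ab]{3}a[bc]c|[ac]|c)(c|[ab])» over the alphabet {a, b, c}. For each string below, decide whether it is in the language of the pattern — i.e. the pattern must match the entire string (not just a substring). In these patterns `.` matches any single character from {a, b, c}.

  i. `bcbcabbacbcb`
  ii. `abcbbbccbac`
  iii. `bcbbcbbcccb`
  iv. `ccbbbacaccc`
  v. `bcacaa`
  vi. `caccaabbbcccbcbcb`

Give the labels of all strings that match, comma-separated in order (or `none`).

iii

i → no match
ii → no match
iii → match
iv → no match
v → no match
vi → no match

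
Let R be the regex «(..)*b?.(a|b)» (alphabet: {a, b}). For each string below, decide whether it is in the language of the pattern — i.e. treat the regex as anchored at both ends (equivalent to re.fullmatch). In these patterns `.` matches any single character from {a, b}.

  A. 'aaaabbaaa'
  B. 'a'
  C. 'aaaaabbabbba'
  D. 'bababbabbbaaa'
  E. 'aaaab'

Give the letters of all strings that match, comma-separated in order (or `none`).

A → no match
B → no match
C → match
D → no match
E → no match

C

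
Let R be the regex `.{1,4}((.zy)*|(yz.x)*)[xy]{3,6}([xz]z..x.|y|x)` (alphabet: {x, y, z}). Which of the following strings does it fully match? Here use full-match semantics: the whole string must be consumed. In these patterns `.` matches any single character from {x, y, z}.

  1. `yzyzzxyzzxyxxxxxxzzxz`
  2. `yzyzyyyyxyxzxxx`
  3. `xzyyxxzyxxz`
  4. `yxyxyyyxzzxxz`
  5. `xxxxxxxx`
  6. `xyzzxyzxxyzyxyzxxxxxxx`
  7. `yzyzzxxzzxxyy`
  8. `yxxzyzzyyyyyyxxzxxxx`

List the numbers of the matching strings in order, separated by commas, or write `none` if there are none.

3, 4, 5, 6, 8

1 → no match
2 → no match
3 → match
4 → match
5 → match
6 → match
7 → no match
8 → match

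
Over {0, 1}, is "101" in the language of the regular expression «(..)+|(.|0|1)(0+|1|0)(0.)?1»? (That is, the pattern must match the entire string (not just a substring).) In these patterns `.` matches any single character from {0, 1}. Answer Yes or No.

Yes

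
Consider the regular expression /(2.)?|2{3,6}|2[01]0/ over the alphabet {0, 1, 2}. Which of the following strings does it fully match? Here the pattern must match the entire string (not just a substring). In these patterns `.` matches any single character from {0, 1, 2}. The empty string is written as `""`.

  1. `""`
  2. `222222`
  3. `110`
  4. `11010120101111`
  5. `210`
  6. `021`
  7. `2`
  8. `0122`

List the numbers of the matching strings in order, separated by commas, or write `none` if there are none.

1, 2, 5

1. `""` → match
2. `222222` → match
3. `110` → no match
4 → no match
5. `210` → match
6. `021` → no match
7. `2` → no match
8. `0122` → no match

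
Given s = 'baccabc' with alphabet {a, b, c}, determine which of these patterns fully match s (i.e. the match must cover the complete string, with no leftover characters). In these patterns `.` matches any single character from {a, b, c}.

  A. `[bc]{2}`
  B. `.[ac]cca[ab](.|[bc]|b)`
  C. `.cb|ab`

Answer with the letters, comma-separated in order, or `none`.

B

A → no match
B → match
C → no match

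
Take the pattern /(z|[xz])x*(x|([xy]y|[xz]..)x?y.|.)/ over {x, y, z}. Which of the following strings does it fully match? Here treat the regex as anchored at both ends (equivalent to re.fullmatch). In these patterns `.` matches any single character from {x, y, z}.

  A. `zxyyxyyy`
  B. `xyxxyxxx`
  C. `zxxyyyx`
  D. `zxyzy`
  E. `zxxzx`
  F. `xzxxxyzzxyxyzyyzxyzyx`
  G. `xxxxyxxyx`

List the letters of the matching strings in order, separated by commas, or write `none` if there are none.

C, G

A → no match
B → no match
C → match
D → no match
E → no match
F → no match
G → match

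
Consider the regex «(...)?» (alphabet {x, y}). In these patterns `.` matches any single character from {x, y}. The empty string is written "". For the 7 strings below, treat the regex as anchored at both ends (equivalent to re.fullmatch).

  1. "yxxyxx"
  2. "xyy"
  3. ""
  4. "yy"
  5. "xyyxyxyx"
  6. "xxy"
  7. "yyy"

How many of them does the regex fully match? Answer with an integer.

1 → no match
2 → match
3 → match
4 → no match
5 → no match
6 → match
7 → match
Total matched: 4

4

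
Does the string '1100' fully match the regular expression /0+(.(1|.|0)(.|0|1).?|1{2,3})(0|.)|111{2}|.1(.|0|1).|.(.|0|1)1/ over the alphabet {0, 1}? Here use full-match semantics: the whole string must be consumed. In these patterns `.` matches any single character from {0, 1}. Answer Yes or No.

Yes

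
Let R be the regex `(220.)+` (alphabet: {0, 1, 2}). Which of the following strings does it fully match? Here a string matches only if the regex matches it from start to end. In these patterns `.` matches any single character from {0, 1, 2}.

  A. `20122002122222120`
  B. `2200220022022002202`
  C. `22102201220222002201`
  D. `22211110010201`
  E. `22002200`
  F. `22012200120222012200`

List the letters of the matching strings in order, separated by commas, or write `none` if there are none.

E

A → no match — must start with `220`
B → no match
C → no match — must start with `220`
D → no match — must start with `220`
E → match
F → no match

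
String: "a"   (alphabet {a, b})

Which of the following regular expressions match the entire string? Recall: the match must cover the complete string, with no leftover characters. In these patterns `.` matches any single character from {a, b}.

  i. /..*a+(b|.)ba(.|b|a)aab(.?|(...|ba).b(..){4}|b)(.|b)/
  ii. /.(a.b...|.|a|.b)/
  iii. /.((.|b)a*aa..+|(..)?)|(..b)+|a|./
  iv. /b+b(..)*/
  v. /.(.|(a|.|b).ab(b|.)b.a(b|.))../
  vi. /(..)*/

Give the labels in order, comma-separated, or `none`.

iii

i → no match
ii → no match
iii → match
iv → no match — must start with "b"
v → no match
vi → no match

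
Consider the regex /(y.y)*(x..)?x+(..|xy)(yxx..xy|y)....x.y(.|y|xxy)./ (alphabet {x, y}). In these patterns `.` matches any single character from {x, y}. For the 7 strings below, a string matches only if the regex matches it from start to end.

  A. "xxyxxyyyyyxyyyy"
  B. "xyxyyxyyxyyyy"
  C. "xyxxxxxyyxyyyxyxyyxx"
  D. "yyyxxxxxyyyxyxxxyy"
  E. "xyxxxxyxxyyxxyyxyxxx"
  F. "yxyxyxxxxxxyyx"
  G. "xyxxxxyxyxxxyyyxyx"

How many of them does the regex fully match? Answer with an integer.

1

A → no match
B → match
C → no match
D → no match
E → no match
F → no match
G → no match
Total matched: 1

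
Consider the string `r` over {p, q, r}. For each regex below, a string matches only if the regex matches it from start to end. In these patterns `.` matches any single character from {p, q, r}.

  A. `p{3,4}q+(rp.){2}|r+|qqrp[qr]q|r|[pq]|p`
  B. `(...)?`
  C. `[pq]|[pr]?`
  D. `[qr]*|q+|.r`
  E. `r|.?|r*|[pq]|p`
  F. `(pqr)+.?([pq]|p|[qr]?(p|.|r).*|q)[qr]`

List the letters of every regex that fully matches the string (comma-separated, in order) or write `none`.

A, C, D, E

A → match
B → no match
C → match
D → match
E → match
F → no match — must start with `pqr`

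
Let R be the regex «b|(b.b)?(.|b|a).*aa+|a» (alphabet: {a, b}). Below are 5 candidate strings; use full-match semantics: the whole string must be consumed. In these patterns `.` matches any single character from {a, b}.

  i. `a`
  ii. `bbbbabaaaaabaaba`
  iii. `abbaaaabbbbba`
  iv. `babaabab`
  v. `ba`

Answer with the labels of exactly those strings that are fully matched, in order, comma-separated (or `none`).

i

i → match
ii → no match
iii → no match
iv → no match
v → no match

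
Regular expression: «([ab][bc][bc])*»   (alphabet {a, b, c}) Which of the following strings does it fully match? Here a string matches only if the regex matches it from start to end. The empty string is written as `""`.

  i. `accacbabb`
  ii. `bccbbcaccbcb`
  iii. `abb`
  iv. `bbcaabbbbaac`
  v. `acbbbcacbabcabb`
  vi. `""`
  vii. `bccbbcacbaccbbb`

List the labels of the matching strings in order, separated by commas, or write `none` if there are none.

i → match
ii → match
iii → match
iv → no match
v → match
vi → match
vii → match

i, ii, iii, v, vi, vii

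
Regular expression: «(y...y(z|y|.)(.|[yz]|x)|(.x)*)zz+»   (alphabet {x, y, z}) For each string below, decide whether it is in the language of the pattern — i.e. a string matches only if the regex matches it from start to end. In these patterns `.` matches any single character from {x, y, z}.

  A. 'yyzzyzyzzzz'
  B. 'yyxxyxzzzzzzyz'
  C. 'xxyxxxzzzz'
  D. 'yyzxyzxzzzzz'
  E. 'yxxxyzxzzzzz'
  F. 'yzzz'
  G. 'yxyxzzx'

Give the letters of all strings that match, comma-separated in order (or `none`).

A → match
B → no match
C → match
D → match
E → match
F → no match
G → no match — must end with 'z'

A, C, D, E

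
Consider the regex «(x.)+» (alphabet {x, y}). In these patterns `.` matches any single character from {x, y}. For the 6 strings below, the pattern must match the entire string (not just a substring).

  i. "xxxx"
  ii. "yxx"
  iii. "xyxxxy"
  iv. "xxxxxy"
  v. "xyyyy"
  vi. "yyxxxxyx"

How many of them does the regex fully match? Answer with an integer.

3

i → match
ii → no match — must start with "x"
iii → match
iv → match
v → no match
vi → no match — must start with "x"
Total matched: 3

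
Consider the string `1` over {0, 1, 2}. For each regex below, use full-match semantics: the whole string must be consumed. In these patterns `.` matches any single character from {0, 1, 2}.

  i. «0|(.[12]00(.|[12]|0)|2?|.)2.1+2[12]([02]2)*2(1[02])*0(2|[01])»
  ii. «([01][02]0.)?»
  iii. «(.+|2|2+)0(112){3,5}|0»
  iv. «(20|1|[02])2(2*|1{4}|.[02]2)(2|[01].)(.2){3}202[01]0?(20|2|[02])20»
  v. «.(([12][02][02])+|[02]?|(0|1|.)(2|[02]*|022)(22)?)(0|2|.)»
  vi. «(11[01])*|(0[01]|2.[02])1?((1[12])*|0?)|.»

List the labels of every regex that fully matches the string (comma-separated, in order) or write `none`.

i → no match
ii → no match
iii → no match
iv → no match — must end with `20`
v → no match
vi → match

vi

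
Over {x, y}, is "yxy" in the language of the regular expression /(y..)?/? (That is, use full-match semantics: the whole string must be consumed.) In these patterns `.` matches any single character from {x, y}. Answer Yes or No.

Yes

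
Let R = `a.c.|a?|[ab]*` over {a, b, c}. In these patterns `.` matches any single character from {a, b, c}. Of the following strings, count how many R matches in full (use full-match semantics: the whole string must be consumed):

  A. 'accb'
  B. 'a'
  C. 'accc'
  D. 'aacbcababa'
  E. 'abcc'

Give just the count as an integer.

4

A → match
B → match
C → match
D → no match
E → match
Total matched: 4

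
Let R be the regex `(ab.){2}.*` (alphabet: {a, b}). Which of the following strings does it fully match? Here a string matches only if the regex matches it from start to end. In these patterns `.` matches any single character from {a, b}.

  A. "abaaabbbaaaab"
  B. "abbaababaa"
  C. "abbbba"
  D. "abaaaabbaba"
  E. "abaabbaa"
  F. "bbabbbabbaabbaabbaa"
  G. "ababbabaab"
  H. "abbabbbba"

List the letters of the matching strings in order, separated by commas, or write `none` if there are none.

A → no match
B → no match
C → no match
D → no match
E → match
F → no match — must start with "ab"
G → no match
H → match

E, H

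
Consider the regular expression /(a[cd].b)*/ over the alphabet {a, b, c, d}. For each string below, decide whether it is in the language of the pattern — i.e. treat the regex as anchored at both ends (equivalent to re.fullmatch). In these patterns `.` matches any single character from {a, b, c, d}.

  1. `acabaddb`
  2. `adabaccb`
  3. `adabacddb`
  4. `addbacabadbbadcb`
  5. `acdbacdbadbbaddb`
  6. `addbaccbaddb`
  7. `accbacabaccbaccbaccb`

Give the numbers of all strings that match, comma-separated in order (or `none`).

1 → match
2 → match
3 → no match
4 → match
5 → match
6 → match
7 → match

1, 2, 4, 5, 6, 7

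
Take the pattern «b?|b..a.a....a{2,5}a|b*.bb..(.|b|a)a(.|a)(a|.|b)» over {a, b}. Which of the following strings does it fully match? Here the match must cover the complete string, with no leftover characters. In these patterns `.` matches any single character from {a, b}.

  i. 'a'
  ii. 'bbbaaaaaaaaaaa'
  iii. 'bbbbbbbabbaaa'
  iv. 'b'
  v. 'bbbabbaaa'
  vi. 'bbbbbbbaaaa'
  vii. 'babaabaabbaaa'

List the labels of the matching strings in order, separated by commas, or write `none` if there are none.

ii, iii, iv, v, vi

i → no match
ii → match
iii → match
iv → match
v → match
vi → match
vii → no match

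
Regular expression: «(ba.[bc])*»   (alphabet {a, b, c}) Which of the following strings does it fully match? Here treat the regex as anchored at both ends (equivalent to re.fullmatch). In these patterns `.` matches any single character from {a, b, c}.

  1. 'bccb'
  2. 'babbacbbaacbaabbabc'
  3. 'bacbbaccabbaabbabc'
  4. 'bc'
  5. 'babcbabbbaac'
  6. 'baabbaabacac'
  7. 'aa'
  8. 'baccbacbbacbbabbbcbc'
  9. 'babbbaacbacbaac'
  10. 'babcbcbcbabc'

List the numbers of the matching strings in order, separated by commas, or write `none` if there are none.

5

1. 'bccb' → no match
2 → no match
3 → no match
4. 'bc' → no match
5. 'babcbabbbaac' → match
6. 'baabbaabacac' → no match
7. 'aa' → no match
8 → no match
9 → no match
10. 'babcbcbcbabc' → no match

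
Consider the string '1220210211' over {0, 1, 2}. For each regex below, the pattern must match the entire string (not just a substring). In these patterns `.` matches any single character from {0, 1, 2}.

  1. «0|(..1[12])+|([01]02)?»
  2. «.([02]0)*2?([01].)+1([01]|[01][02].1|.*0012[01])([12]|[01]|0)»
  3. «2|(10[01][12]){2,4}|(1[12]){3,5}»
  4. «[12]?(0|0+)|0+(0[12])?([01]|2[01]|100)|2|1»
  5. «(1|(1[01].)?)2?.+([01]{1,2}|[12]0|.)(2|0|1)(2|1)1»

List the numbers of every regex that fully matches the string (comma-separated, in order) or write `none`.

5

1 → no match
2 → no match
3 → no match
4 → no match
5 → match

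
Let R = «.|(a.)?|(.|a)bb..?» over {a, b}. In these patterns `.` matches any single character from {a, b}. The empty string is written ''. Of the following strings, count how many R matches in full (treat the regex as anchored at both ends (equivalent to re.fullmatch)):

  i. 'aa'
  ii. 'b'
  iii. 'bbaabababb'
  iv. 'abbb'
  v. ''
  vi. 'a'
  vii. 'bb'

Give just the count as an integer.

5

i → match
ii → match
iii → no match
iv → match
v → match
vi → match
vii → no match
Total matched: 5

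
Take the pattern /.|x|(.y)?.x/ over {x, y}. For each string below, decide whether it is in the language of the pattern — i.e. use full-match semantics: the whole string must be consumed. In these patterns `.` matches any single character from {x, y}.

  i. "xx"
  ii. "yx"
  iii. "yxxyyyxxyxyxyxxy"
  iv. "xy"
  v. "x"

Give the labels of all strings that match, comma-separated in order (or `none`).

i → match
ii → match
iii → no match
iv → no match
v → match

i, ii, v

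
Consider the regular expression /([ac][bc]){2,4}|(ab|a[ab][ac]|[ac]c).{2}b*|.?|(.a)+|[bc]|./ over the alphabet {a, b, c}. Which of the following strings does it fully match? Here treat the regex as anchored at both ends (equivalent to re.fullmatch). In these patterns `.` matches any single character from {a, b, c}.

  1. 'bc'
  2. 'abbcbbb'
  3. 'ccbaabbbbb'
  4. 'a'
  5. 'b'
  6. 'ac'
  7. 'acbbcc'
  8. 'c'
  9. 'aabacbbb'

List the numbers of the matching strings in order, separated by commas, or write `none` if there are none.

1 → no match
2 → match
3 → no match
4 → match
5 → match
6 → no match
7 → no match
8 → match
9 → no match

2, 4, 5, 8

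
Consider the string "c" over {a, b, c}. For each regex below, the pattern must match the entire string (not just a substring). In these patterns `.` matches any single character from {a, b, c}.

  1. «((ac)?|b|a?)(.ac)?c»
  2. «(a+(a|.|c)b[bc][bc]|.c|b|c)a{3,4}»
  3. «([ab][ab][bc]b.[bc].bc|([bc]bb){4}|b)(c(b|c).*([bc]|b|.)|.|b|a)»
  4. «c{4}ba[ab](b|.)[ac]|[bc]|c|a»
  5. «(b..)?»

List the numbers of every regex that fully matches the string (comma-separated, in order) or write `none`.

1 → match
2 → no match — must end with "a"
3 → no match
4 → match
5 → no match

1, 4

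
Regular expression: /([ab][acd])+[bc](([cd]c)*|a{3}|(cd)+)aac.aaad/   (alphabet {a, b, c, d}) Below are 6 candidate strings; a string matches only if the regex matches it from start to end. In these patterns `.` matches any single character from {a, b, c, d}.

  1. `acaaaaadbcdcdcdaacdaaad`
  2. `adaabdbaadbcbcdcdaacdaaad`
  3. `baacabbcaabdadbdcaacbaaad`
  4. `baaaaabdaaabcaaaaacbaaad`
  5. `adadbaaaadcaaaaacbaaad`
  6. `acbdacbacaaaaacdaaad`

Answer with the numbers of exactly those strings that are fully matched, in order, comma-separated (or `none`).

1, 2, 5, 6

1 → match
2 → match
3 → no match
4 → no match
5 → match
6 → match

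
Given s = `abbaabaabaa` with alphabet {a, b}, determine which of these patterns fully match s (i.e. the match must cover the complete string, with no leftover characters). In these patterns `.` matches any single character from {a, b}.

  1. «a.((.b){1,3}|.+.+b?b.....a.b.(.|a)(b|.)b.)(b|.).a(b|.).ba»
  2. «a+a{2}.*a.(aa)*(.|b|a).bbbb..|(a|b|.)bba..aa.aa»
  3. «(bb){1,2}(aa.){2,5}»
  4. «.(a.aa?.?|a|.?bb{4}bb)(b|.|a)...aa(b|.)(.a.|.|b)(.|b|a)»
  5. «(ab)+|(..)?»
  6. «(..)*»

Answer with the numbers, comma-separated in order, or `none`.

2

1 → no match — must end with `ba`
2 → match
3 → no match — must start with `bb`
4 → no match
5 → no match
6 → no match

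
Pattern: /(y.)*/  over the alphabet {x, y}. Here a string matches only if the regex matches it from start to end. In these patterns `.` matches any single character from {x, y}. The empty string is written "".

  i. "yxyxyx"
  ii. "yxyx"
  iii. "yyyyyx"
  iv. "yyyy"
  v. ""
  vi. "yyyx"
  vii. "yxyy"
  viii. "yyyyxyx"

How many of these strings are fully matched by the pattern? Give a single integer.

7

i → match
ii → match
iii → match
iv → match
v → match
vi → match
vii → match
viii → no match
Total matched: 7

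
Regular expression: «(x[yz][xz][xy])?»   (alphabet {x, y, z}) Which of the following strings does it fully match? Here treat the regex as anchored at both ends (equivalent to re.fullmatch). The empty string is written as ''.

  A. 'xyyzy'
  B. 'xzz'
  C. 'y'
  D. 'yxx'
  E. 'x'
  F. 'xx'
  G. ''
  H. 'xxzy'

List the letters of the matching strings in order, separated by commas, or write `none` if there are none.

G

A → no match
B → no match
C → no match
D → no match
E → no match
F → no match
G → match
H → no match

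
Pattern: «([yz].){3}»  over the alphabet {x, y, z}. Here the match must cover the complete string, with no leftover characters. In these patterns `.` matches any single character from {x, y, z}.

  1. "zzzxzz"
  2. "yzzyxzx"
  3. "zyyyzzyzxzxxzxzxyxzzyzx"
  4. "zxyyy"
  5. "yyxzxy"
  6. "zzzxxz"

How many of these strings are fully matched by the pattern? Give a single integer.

1

1 → match
2 → no match
3 → no match
4 → no match
5 → no match
6 → no match
Total matched: 1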